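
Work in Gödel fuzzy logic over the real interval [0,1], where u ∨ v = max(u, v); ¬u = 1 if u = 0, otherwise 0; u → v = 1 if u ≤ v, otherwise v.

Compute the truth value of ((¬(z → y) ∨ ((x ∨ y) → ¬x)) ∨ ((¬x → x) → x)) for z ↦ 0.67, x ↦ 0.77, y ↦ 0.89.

0.77

(z → y): 0.67 ≤ 0.89, so result = 1
¬(z → y): Gödel ¬ of 1 = 0 (operand ≠ 0)
(x ∨ y) = max(0.77, 0.89) = 0.89
¬x: Gödel ¬ of 0.77 = 0 (operand ≠ 0)
((x ∨ y) → ¬x): 0.89 > 0, so result = 0
(¬(z → y) ∨ ((x ∨ y) → ¬x)) = max(0, 0) = 0
¬x: Gödel ¬ of 0.77 = 0 (operand ≠ 0)
(¬x → x): 0 ≤ 0.77, so result = 1
((¬x → x) → x): 1 > 0.77, so result = 0.77
((¬(z → y) ∨ ((x ∨ y) → ¬x)) ∨ ((¬x → x) → x)) = max(0, 0.77) = 0.77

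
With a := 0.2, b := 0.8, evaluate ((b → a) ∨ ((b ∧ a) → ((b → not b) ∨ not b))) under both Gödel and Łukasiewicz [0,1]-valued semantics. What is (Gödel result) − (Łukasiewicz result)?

Gödel evaluation:
  (b → a): 0.8 > 0.2, so result = 0.2
  (b ∧ a) = min(0.8, 0.2) = 0.2
  not b: Gödel ¬ of 0.8 = 0 (operand ≠ 0)
  (b → not b): 0.8 > 0, so result = 0
  not b: Gödel ¬ of 0.8 = 0 (operand ≠ 0)
  ((b → not b) ∨ not b) = max(0, 0) = 0
  ((b ∧ a) → ((b → not b) ∨ not b)): 0.2 > 0, so result = 0
  ((b → a) ∨ ((b ∧ a) → ((b → not b) ∨ not b))) = max(0.2, 0) = 0.2
  Gödel value = 0.2
Łukasiewicz evaluation:
  (b → a): min(1, 1 − 0.8 + 0.2) = 0.4
  (b ∧ a) = min(0.8, 0.2) = 0.2
  not b: Łukasiewicz ¬ gives 1 − 0.8 = 0.2
  (b → not b): min(1, 1 − 0.8 + 0.2) = 0.4
  not b: Łukasiewicz ¬ gives 1 − 0.8 = 0.2
  ((b → not b) ∨ not b) = max(0.4, 0.2) = 0.4
  ((b ∧ a) → ((b → not b) ∨ not b)): min(1, 1 − 0.2 + 0.4) = 1
  ((b → a) ∨ ((b ∧ a) → ((b → not b) ∨ not b))) = max(0.4, 1) = 1
  Łukasiewicz value = 1
Difference: 0.2 − 1 = -0.80

-0.80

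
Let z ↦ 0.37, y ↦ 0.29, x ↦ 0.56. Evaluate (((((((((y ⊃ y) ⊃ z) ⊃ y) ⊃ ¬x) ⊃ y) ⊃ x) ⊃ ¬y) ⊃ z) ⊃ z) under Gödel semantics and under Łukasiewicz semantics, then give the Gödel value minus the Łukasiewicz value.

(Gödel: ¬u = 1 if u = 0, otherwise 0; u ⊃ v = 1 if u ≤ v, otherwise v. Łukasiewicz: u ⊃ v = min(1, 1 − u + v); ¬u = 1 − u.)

Gödel evaluation:
  (y ⊃ y): 0.29 ≤ 0.29, so result = 1
  ((y ⊃ y) ⊃ z): 1 > 0.37, so result = 0.37
  (((y ⊃ y) ⊃ z) ⊃ y): 0.37 > 0.29, so result = 0.29
  ¬x: Gödel ¬ of 0.56 = 0 (operand ≠ 0)
  ((((y ⊃ y) ⊃ z) ⊃ y) ⊃ ¬x): 0.29 > 0, so result = 0
  (((((y ⊃ y) ⊃ z) ⊃ y) ⊃ ¬x) ⊃ y): 0 ≤ 0.29, so result = 1
  ((((((y ⊃ y) ⊃ z) ⊃ y) ⊃ ¬x) ⊃ y) ⊃ x): 1 > 0.56, so result = 0.56
  ¬y: Gödel ¬ of 0.29 = 0 (operand ≠ 0)
  (((((((y ⊃ y) ⊃ z) ⊃ y) ⊃ ¬x) ⊃ y) ⊃ x) ⊃ ¬y): 0.56 > 0, so result = 0
  ((((((((y ⊃ y) ⊃ z) ⊃ y) ⊃ ¬x) ⊃ y) ⊃ x) ⊃ ¬y) ⊃ z): 0 ≤ 0.37, so result = 1
  (((((((((y ⊃ y) ⊃ z) ⊃ y) ⊃ ¬x) ⊃ y) ⊃ x) ⊃ ¬y) ⊃ z) ⊃ z): 1 > 0.37, so result = 0.37
  Gödel value = 0.37
Łukasiewicz evaluation:
  (y ⊃ y): min(1, 1 − 0.29 + 0.29) = 1
  ((y ⊃ y) ⊃ z): min(1, 1 − 1 + 0.37) = 0.37
  (((y ⊃ y) ⊃ z) ⊃ y): min(1, 1 − 0.37 + 0.29) = 0.92
  ¬x: Łukasiewicz ¬ gives 1 − 0.56 = 0.44
  ((((y ⊃ y) ⊃ z) ⊃ y) ⊃ ¬x): min(1, 1 − 0.92 + 0.44) = 0.52
  (((((y ⊃ y) ⊃ z) ⊃ y) ⊃ ¬x) ⊃ y): min(1, 1 − 0.52 + 0.29) = 0.77
  ((((((y ⊃ y) ⊃ z) ⊃ y) ⊃ ¬x) ⊃ y) ⊃ x): min(1, 1 − 0.77 + 0.56) = 0.79
  ¬y: Łukasiewicz ¬ gives 1 − 0.29 = 0.71
  (((((((y ⊃ y) ⊃ z) ⊃ y) ⊃ ¬x) ⊃ y) ⊃ x) ⊃ ¬y): min(1, 1 − 0.79 + 0.71) = 0.92
  ((((((((y ⊃ y) ⊃ z) ⊃ y) ⊃ ¬x) ⊃ y) ⊃ x) ⊃ ¬y) ⊃ z): min(1, 1 − 0.92 + 0.37) = 0.45
  (((((((((y ⊃ y) ⊃ z) ⊃ y) ⊃ ¬x) ⊃ y) ⊃ x) ⊃ ¬y) ⊃ z) ⊃ z): min(1, 1 − 0.45 + 0.37) = 0.92
  Łukasiewicz value = 0.92
Difference: 0.37 − 0.92 = -0.55

-0.55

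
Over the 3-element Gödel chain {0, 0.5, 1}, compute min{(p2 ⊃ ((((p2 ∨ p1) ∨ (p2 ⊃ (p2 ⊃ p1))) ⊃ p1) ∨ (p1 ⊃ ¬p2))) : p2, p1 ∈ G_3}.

The minimum is attained at p2 = 1, p1 = 0.5:
  (p2 ∨ p1) = max(1, 0.5) = 1
  (p2 ⊃ p1): 1 > 0.5, so result = 0.5
  (p2 ⊃ (p2 ⊃ p1)): 1 > 0.5, so result = 0.5
  ((p2 ∨ p1) ∨ (p2 ⊃ (p2 ⊃ p1))) = max(1, 0.5) = 1
  (((p2 ∨ p1) ∨ (p2 ⊃ (p2 ⊃ p1))) ⊃ p1): 1 > 0.5, so result = 0.5
  ¬p2: Gödel ¬ of 1 = 0 (operand ≠ 0)
  (p1 ⊃ ¬p2): 0.5 > 0, so result = 0
  ((((p2 ∨ p1) ∨ (p2 ⊃ (p2 ⊃ p1))) ⊃ p1) ∨ (p1 ⊃ ¬p2)) = max(0.5, 0) = 0.5
  (p2 ⊃ ((((p2 ∨ p1) ∨ (p2 ⊃ (p2 ⊃ p1))) ⊃ p1) ∨ (p1 ⊃ ¬p2))): 1 > 0.5, so result = 0.5
Checking all 9 assignments confirms none give a value below 0.50.

0.50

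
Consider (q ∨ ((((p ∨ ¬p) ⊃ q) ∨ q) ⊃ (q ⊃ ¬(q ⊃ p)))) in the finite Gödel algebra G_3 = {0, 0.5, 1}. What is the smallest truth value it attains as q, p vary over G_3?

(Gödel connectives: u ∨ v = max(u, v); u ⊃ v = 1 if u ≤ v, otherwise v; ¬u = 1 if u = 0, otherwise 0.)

0.50

The minimum is attained at q = 0.5, p = 0.5:
  ¬p: Gödel ¬ of 0.5 = 0 (operand ≠ 0)
  (p ∨ ¬p) = max(0.5, 0) = 0.5
  ((p ∨ ¬p) ⊃ q): 0.5 ≤ 0.5, so result = 1
  (((p ∨ ¬p) ⊃ q) ∨ q) = max(1, 0.5) = 1
  (q ⊃ p): 0.5 ≤ 0.5, so result = 1
  ¬(q ⊃ p): Gödel ¬ of 1 = 0 (operand ≠ 0)
  (q ⊃ ¬(q ⊃ p)): 0.5 > 0, so result = 0
  ((((p ∨ ¬p) ⊃ q) ∨ q) ⊃ (q ⊃ ¬(q ⊃ p))): 1 > 0, so result = 0
  (q ∨ ((((p ∨ ¬p) ⊃ q) ∨ q) ⊃ (q ⊃ ¬(q ⊃ p)))) = max(0.5, 0) = 0.5
Checking all 9 assignments confirms none give a value below 0.50.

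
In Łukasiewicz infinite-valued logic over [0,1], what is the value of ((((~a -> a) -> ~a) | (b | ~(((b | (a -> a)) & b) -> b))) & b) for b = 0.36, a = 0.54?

0.36

~a: Łukasiewicz ¬ gives 1 − 0.54 = 0.46
(~a -> a): min(1, 1 − 0.46 + 0.54) = 1
~a: Łukasiewicz ¬ gives 1 − 0.54 = 0.46
((~a -> a) -> ~a): min(1, 1 − 1 + 0.46) = 0.46
(a -> a): min(1, 1 − 0.54 + 0.54) = 1
(b | (a -> a)) = max(0.36, 1) = 1
((b | (a -> a)) & b) = min(1, 0.36) = 0.36
(((b | (a -> a)) & b) -> b): min(1, 1 − 0.36 + 0.36) = 1
~(((b | (a -> a)) & b) -> b): Łukasiewicz ¬ gives 1 − 1 = 0
(b | ~(((b | (a -> a)) & b) -> b)) = max(0.36, 0) = 0.36
(((~a -> a) -> ~a) | (b | ~(((b | (a -> a)) & b) -> b))) = max(0.46, 0.36) = 0.46
((((~a -> a) -> ~a) | (b | ~(((b | (a -> a)) & b) -> b))) & b) = min(0.46, 0.36) = 0.36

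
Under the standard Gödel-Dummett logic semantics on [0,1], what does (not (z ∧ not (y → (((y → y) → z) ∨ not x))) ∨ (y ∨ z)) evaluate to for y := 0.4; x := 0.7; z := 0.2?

(y → y): 0.4 ≤ 0.4, so result = 1
((y → y) → z): 1 > 0.2, so result = 0.2
not x: Gödel ¬ of 0.7 = 0 (operand ≠ 0)
(((y → y) → z) ∨ not x) = max(0.2, 0) = 0.2
(y → (((y → y) → z) ∨ not x)): 0.4 > 0.2, so result = 0.2
not (y → (((y → y) → z) ∨ not x)): Gödel ¬ of 0.2 = 0 (operand ≠ 0)
(z ∧ not (y → (((y → y) → z) ∨ not x))) = min(0.2, 0) = 0
not (z ∧ not (y → (((y → y) → z) ∨ not x))): Gödel ¬ of 0 = 1 (operand is 0)
(y ∨ z) = max(0.4, 0.2) = 0.4
(not (z ∧ not (y → (((y → y) → z) ∨ not x))) ∨ (y ∨ z)) = max(1, 0.4) = 1

1.00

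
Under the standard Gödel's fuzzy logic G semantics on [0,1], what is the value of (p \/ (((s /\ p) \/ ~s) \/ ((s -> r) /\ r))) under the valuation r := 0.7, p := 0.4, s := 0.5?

(s /\ p) = min(0.5, 0.4) = 0.4
~s: Gödel ¬ of 0.5 = 0 (operand ≠ 0)
((s /\ p) \/ ~s) = max(0.4, 0) = 0.4
(s -> r): 0.5 ≤ 0.7, so result = 1
((s -> r) /\ r) = min(1, 0.7) = 0.7
(((s /\ p) \/ ~s) \/ ((s -> r) /\ r)) = max(0.4, 0.7) = 0.7
(p \/ (((s /\ p) \/ ~s) \/ ((s -> r) /\ r))) = max(0.4, 0.7) = 0.7

0.70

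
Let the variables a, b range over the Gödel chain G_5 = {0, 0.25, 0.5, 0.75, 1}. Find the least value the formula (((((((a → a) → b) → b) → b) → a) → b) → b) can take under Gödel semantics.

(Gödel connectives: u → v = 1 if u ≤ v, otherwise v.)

The minimum is attained at a = 0, b = 0.25:
  (a → a): 0 ≤ 0, so result = 1
  ((a → a) → b): 1 > 0.25, so result = 0.25
  (((a → a) → b) → b): 0.25 ≤ 0.25, so result = 1
  ((((a → a) → b) → b) → b): 1 > 0.25, so result = 0.25
  (((((a → a) → b) → b) → b) → a): 0.25 > 0, so result = 0
  ((((((a → a) → b) → b) → b) → a) → b): 0 ≤ 0.25, so result = 1
  (((((((a → a) → b) → b) → b) → a) → b) → b): 1 > 0.25, so result = 0.25
Checking all 25 assignments confirms none give a value below 0.25.

0.25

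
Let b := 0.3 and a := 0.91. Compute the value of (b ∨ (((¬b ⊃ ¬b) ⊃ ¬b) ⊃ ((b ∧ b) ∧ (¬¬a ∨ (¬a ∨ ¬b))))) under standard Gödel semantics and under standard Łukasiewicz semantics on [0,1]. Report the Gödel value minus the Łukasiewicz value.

Gödel evaluation:
  ¬b: Gödel ¬ of 0.3 = 0 (operand ≠ 0)
  ¬b: Gödel ¬ of 0.3 = 0 (operand ≠ 0)
  (¬b ⊃ ¬b): 0 ≤ 0, so result = 1
  ¬b: Gödel ¬ of 0.3 = 0 (operand ≠ 0)
  ((¬b ⊃ ¬b) ⊃ ¬b): 1 > 0, so result = 0
  (b ∧ b) = min(0.3, 0.3) = 0.3
  ¬a: Gödel ¬ of 0.91 = 0 (operand ≠ 0)
  ¬¬a: Gödel ¬ of 0 = 1 (operand is 0)
  ¬a: Gödel ¬ of 0.91 = 0 (operand ≠ 0)
  ¬b: Gödel ¬ of 0.3 = 0 (operand ≠ 0)
  (¬a ∨ ¬b) = max(0, 0) = 0
  (¬¬a ∨ (¬a ∨ ¬b)) = max(1, 0) = 1
  ((b ∧ b) ∧ (¬¬a ∨ (¬a ∨ ¬b))) = min(0.3, 1) = 0.3
  (((¬b ⊃ ¬b) ⊃ ¬b) ⊃ ((b ∧ b) ∧ (¬¬a ∨ (¬a ∨ ¬b)))): 0 ≤ 0.3, so result = 1
  (b ∨ (((¬b ⊃ ¬b) ⊃ ¬b) ⊃ ((b ∧ b) ∧ (¬¬a ∨ (¬a ∨ ¬b))))) = max(0.3, 1) = 1
  Gödel value = 1
Łukasiewicz evaluation:
  ¬b: Łukasiewicz ¬ gives 1 − 0.3 = 0.7
  ¬b: Łukasiewicz ¬ gives 1 − 0.3 = 0.7
  (¬b ⊃ ¬b): min(1, 1 − 0.7 + 0.7) = 1
  ¬b: Łukasiewicz ¬ gives 1 − 0.3 = 0.7
  ((¬b ⊃ ¬b) ⊃ ¬b): min(1, 1 − 1 + 0.7) = 0.7
  (b ∧ b) = min(0.3, 0.3) = 0.3
  ¬a: Łukasiewicz ¬ gives 1 − 0.91 = 0.09
  ¬¬a: Łukasiewicz ¬ gives 1 − 0.09 = 0.91
  ¬a: Łukasiewicz ¬ gives 1 − 0.91 = 0.09
  ¬b: Łukasiewicz ¬ gives 1 − 0.3 = 0.7
  (¬a ∨ ¬b) = max(0.09, 0.7) = 0.7
  (¬¬a ∨ (¬a ∨ ¬b)) = max(0.91, 0.7) = 0.91
  ((b ∧ b) ∧ (¬¬a ∨ (¬a ∨ ¬b))) = min(0.3, 0.91) = 0.3
  (((¬b ⊃ ¬b) ⊃ ¬b) ⊃ ((b ∧ b) ∧ (¬¬a ∨ (¬a ∨ ¬b)))): min(1, 1 − 0.7 + 0.3) = 0.6
  (b ∨ (((¬b ⊃ ¬b) ⊃ ¬b) ⊃ ((b ∧ b) ∧ (¬¬a ∨ (¬a ∨ ¬b))))) = max(0.3, 0.6) = 0.6
  Łukasiewicz value = 0.6
Difference: 1 − 0.6 = 0.40

0.40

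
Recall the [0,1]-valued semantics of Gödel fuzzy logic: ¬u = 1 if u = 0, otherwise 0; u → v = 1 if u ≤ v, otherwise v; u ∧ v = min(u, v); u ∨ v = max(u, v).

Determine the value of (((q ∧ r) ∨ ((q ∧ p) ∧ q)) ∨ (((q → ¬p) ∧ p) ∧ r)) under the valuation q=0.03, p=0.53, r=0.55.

0.03

(q ∧ r) = min(0.03, 0.55) = 0.03
(q ∧ p) = min(0.03, 0.53) = 0.03
((q ∧ p) ∧ q) = min(0.03, 0.03) = 0.03
((q ∧ r) ∨ ((q ∧ p) ∧ q)) = max(0.03, 0.03) = 0.03
¬p: Gödel ¬ of 0.53 = 0 (operand ≠ 0)
(q → ¬p): 0.03 > 0, so result = 0
((q → ¬p) ∧ p) = min(0, 0.53) = 0
(((q → ¬p) ∧ p) ∧ r) = min(0, 0.55) = 0
(((q ∧ r) ∨ ((q ∧ p) ∧ q)) ∨ (((q → ¬p) ∧ p) ∧ r)) = max(0.03, 0) = 0.03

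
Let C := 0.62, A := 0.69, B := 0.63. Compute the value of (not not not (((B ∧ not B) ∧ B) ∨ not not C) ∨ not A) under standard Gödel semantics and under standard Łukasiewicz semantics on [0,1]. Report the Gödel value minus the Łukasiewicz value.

Gödel evaluation:
  not B: Gödel ¬ of 0.63 = 0 (operand ≠ 0)
  (B ∧ not B) = min(0.63, 0) = 0
  ((B ∧ not B) ∧ B) = min(0, 0.63) = 0
  not C: Gödel ¬ of 0.62 = 0 (operand ≠ 0)
  not not C: Gödel ¬ of 0 = 1 (operand is 0)
  (((B ∧ not B) ∧ B) ∨ not not C) = max(0, 1) = 1
  not (((B ∧ not B) ∧ B) ∨ not not C): Gödel ¬ of 1 = 0 (operand ≠ 0)
  not not (((B ∧ not B) ∧ B) ∨ not not C): Gödel ¬ of 0 = 1 (operand is 0)
  not not not (((B ∧ not B) ∧ B) ∨ not not C): Gödel ¬ of 1 = 0 (operand ≠ 0)
  not A: Gödel ¬ of 0.69 = 0 (operand ≠ 0)
  (not not not (((B ∧ not B) ∧ B) ∨ not not C) ∨ not A) = max(0, 0) = 0
  Gödel value = 0
Łukasiewicz evaluation:
  not B: Łukasiewicz ¬ gives 1 − 0.63 = 0.37
  (B ∧ not B) = min(0.63, 0.37) = 0.37
  ((B ∧ not B) ∧ B) = min(0.37, 0.63) = 0.37
  not C: Łukasiewicz ¬ gives 1 − 0.62 = 0.38
  not not C: Łukasiewicz ¬ gives 1 − 0.38 = 0.62
  (((B ∧ not B) ∧ B) ∨ not not C) = max(0.37, 0.62) = 0.62
  not (((B ∧ not B) ∧ B) ∨ not not C): Łukasiewicz ¬ gives 1 − 0.62 = 0.38
  not not (((B ∧ not B) ∧ B) ∨ not not C): Łukasiewicz ¬ gives 1 − 0.38 = 0.62
  not not not (((B ∧ not B) ∧ B) ∨ not not C): Łukasiewicz ¬ gives 1 − 0.62 = 0.38
  not A: Łukasiewicz ¬ gives 1 − 0.69 = 0.31
  (not not not (((B ∧ not B) ∧ B) ∨ not not C) ∨ not A) = max(0.38, 0.31) = 0.38
  Łukasiewicz value = 0.38
Difference: 0 − 0.38 = -0.38

-0.38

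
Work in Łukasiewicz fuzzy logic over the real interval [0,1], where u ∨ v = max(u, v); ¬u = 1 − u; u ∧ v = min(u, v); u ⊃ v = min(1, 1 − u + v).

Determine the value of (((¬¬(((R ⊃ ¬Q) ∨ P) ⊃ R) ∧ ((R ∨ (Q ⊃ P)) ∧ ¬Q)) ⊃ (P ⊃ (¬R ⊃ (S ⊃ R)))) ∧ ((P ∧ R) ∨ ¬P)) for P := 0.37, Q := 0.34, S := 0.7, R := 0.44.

0.63

¬Q: Łukasiewicz ¬ gives 1 − 0.34 = 0.66
(R ⊃ ¬Q): min(1, 1 − 0.44 + 0.66) = 1
((R ⊃ ¬Q) ∨ P) = max(1, 0.37) = 1
(((R ⊃ ¬Q) ∨ P) ⊃ R): min(1, 1 − 1 + 0.44) = 0.44
¬(((R ⊃ ¬Q) ∨ P) ⊃ R): Łukasiewicz ¬ gives 1 − 0.44 = 0.56
¬¬(((R ⊃ ¬Q) ∨ P) ⊃ R): Łukasiewicz ¬ gives 1 − 0.56 = 0.44
(Q ⊃ P): min(1, 1 − 0.34 + 0.37) = 1
(R ∨ (Q ⊃ P)) = max(0.44, 1) = 1
¬Q: Łukasiewicz ¬ gives 1 − 0.34 = 0.66
((R ∨ (Q ⊃ P)) ∧ ¬Q) = min(1, 0.66) = 0.66
(¬¬(((R ⊃ ¬Q) ∨ P) ⊃ R) ∧ ((R ∨ (Q ⊃ P)) ∧ ¬Q)) = min(0.44, 0.66) = 0.44
¬R: Łukasiewicz ¬ gives 1 − 0.44 = 0.56
(S ⊃ R): min(1, 1 − 0.7 + 0.44) = 0.74
(¬R ⊃ (S ⊃ R)): min(1, 1 − 0.56 + 0.74) = 1
(P ⊃ (¬R ⊃ (S ⊃ R))): min(1, 1 − 0.37 + 1) = 1
((¬¬(((R ⊃ ¬Q) ∨ P) ⊃ R) ∧ ((R ∨ (Q ⊃ P)) ∧ ¬Q)) ⊃ (P ⊃ (¬R ⊃ (S ⊃ R)))): min(1, 1 − 0.44 + 1) = 1
(P ∧ R) = min(0.37, 0.44) = 0.37
¬P: Łukasiewicz ¬ gives 1 − 0.37 = 0.63
((P ∧ R) ∨ ¬P) = max(0.37, 0.63) = 0.63
(((¬¬(((R ⊃ ¬Q) ∨ P) ⊃ R) ∧ ((R ∨ (Q ⊃ P)) ∧ ¬Q)) ⊃ (P ⊃ (¬R ⊃ (S ⊃ R)))) ∧ ((P ∧ R) ∨ ¬P)) = min(1, 0.63) = 0.63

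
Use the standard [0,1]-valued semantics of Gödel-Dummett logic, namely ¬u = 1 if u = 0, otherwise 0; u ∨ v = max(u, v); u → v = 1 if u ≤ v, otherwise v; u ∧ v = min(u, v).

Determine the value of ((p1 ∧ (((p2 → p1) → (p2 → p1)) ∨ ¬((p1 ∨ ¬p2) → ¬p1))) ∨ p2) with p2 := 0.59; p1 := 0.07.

(p2 → p1): 0.59 > 0.07, so result = 0.07
(p2 → p1): 0.59 > 0.07, so result = 0.07
((p2 → p1) → (p2 → p1)): 0.07 ≤ 0.07, so result = 1
¬p2: Gödel ¬ of 0.59 = 0 (operand ≠ 0)
(p1 ∨ ¬p2) = max(0.07, 0) = 0.07
¬p1: Gödel ¬ of 0.07 = 0 (operand ≠ 0)
((p1 ∨ ¬p2) → ¬p1): 0.07 > 0, so result = 0
¬((p1 ∨ ¬p2) → ¬p1): Gödel ¬ of 0 = 1 (operand is 0)
(((p2 → p1) → (p2 → p1)) ∨ ¬((p1 ∨ ¬p2) → ¬p1)) = max(1, 1) = 1
(p1 ∧ (((p2 → p1) → (p2 → p1)) ∨ ¬((p1 ∨ ¬p2) → ¬p1))) = min(0.07, 1) = 0.07
((p1 ∧ (((p2 → p1) → (p2 → p1)) ∨ ¬((p1 ∨ ¬p2) → ¬p1))) ∨ p2) = max(0.07, 0.59) = 0.59

0.59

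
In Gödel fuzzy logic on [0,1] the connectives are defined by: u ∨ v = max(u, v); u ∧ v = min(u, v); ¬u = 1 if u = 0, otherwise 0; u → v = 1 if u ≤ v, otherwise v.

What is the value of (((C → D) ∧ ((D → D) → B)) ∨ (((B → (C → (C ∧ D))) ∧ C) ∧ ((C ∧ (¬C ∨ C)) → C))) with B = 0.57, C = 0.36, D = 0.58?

(C → D): 0.36 ≤ 0.58, so result = 1
(D → D): 0.58 ≤ 0.58, so result = 1
((D → D) → B): 1 > 0.57, so result = 0.57
((C → D) ∧ ((D → D) → B)) = min(1, 0.57) = 0.57
(C ∧ D) = min(0.36, 0.58) = 0.36
(C → (C ∧ D)): 0.36 ≤ 0.36, so result = 1
(B → (C → (C ∧ D))): 0.57 ≤ 1, so result = 1
((B → (C → (C ∧ D))) ∧ C) = min(1, 0.36) = 0.36
¬C: Gödel ¬ of 0.36 = 0 (operand ≠ 0)
(¬C ∨ C) = max(0, 0.36) = 0.36
(C ∧ (¬C ∨ C)) = min(0.36, 0.36) = 0.36
((C ∧ (¬C ∨ C)) → C): 0.36 ≤ 0.36, so result = 1
(((B → (C → (C ∧ D))) ∧ C) ∧ ((C ∧ (¬C ∨ C)) → C)) = min(0.36, 1) = 0.36
(((C → D) ∧ ((D → D) → B)) ∨ (((B → (C → (C ∧ D))) ∧ C) ∧ ((C ∧ (¬C ∨ C)) → C))) = max(0.57, 0.36) = 0.57

0.57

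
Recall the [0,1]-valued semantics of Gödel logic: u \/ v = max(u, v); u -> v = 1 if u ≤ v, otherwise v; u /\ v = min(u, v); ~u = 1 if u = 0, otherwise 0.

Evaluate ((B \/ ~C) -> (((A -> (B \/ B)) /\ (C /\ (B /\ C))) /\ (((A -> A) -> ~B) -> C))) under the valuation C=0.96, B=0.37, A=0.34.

~C: Gödel ¬ of 0.96 = 0 (operand ≠ 0)
(B \/ ~C) = max(0.37, 0) = 0.37
(B \/ B) = max(0.37, 0.37) = 0.37
(A -> (B \/ B)): 0.34 ≤ 0.37, so result = 1
(B /\ C) = min(0.37, 0.96) = 0.37
(C /\ (B /\ C)) = min(0.96, 0.37) = 0.37
((A -> (B \/ B)) /\ (C /\ (B /\ C))) = min(1, 0.37) = 0.37
(A -> A): 0.34 ≤ 0.34, so result = 1
~B: Gödel ¬ of 0.37 = 0 (operand ≠ 0)
((A -> A) -> ~B): 1 > 0, so result = 0
(((A -> A) -> ~B) -> C): 0 ≤ 0.96, so result = 1
(((A -> (B \/ B)) /\ (C /\ (B /\ C))) /\ (((A -> A) -> ~B) -> C)) = min(0.37, 1) = 0.37
((B \/ ~C) -> (((A -> (B \/ B)) /\ (C /\ (B /\ C))) /\ (((A -> A) -> ~B) -> C))): 0.37 ≤ 0.37, so result = 1

1.00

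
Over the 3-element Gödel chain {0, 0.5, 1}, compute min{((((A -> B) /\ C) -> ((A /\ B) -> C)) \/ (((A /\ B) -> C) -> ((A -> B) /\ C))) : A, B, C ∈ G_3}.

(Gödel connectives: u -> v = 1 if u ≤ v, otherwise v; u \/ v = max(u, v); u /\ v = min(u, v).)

Every assignment gives 1. For instance at A = 0, B = 0, C = 0:
  (A -> B): 0 ≤ 0, so result = 1
  ((A -> B) /\ C) = min(1, 0) = 0
  (A /\ B) = min(0, 0) = 0
  ((A /\ B) -> C): 0 ≤ 0, so result = 1
  (((A -> B) /\ C) -> ((A /\ B) -> C)): 0 ≤ 1, so result = 1
  (A /\ B) = min(0, 0) = 0
  ((A /\ B) -> C): 0 ≤ 0, so result = 1
  (A -> B): 0 ≤ 0, so result = 1
  ((A -> B) /\ C) = min(1, 0) = 0
  (((A /\ B) -> C) -> ((A -> B) /\ C)): 1 > 0, so result = 0
  ((((A -> B) /\ C) -> ((A /\ B) -> C)) \/ (((A /\ B) -> C) -> ((A -> B) /\ C))) = max(1, 0) = 1
All 27 assignments give value 1 — the formula is a G_3-tautology.

1.00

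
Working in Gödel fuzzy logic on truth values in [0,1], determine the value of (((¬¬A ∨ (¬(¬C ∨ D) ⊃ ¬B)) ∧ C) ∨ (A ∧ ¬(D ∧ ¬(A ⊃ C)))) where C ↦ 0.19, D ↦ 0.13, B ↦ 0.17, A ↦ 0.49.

0.49

¬A: Gödel ¬ of 0.49 = 0 (operand ≠ 0)
¬¬A: Gödel ¬ of 0 = 1 (operand is 0)
¬C: Gödel ¬ of 0.19 = 0 (operand ≠ 0)
(¬C ∨ D) = max(0, 0.13) = 0.13
¬(¬C ∨ D): Gödel ¬ of 0.13 = 0 (operand ≠ 0)
¬B: Gödel ¬ of 0.17 = 0 (operand ≠ 0)
(¬(¬C ∨ D) ⊃ ¬B): 0 ≤ 0, so result = 1
(¬¬A ∨ (¬(¬C ∨ D) ⊃ ¬B)) = max(1, 1) = 1
((¬¬A ∨ (¬(¬C ∨ D) ⊃ ¬B)) ∧ C) = min(1, 0.19) = 0.19
(A ⊃ C): 0.49 > 0.19, so result = 0.19
¬(A ⊃ C): Gödel ¬ of 0.19 = 0 (operand ≠ 0)
(D ∧ ¬(A ⊃ C)) = min(0.13, 0) = 0
¬(D ∧ ¬(A ⊃ C)): Gödel ¬ of 0 = 1 (operand is 0)
(A ∧ ¬(D ∧ ¬(A ⊃ C))) = min(0.49, 1) = 0.49
(((¬¬A ∨ (¬(¬C ∨ D) ⊃ ¬B)) ∧ C) ∨ (A ∧ ¬(D ∧ ¬(A ⊃ C)))) = max(0.19, 0.49) = 0.49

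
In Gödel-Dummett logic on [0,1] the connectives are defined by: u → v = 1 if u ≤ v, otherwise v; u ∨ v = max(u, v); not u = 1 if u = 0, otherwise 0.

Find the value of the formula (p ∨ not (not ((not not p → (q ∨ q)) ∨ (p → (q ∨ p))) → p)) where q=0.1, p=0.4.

0.40

not p: Gödel ¬ of 0.4 = 0 (operand ≠ 0)
not not p: Gödel ¬ of 0 = 1 (operand is 0)
(q ∨ q) = max(0.1, 0.1) = 0.1
(not not p → (q ∨ q)): 1 > 0.1, so result = 0.1
(q ∨ p) = max(0.1, 0.4) = 0.4
(p → (q ∨ p)): 0.4 ≤ 0.4, so result = 1
((not not p → (q ∨ q)) ∨ (p → (q ∨ p))) = max(0.1, 1) = 1
not ((not not p → (q ∨ q)) ∨ (p → (q ∨ p))): Gödel ¬ of 1 = 0 (operand ≠ 0)
(not ((not not p → (q ∨ q)) ∨ (p → (q ∨ p))) → p): 0 ≤ 0.4, so result = 1
not (not ((not not p → (q ∨ q)) ∨ (p → (q ∨ p))) → p): Gödel ¬ of 1 = 0 (operand ≠ 0)
(p ∨ not (not ((not not p → (q ∨ q)) ∨ (p → (q ∨ p))) → p)) = max(0.4, 0) = 0.4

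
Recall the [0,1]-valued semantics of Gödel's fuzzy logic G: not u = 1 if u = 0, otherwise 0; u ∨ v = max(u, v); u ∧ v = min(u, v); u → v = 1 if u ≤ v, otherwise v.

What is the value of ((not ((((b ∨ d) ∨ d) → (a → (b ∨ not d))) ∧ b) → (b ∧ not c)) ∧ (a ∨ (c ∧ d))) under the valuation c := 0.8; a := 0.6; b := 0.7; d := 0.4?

(b ∨ d) = max(0.7, 0.4) = 0.7
((b ∨ d) ∨ d) = max(0.7, 0.4) = 0.7
not d: Gödel ¬ of 0.4 = 0 (operand ≠ 0)
(b ∨ not d) = max(0.7, 0) = 0.7
(a → (b ∨ not d)): 0.6 ≤ 0.7, so result = 1
(((b ∨ d) ∨ d) → (a → (b ∨ not d))): 0.7 ≤ 1, so result = 1
((((b ∨ d) ∨ d) → (a → (b ∨ not d))) ∧ b) = min(1, 0.7) = 0.7
not ((((b ∨ d) ∨ d) → (a → (b ∨ not d))) ∧ b): Gödel ¬ of 0.7 = 0 (operand ≠ 0)
not c: Gödel ¬ of 0.8 = 0 (operand ≠ 0)
(b ∧ not c) = min(0.7, 0) = 0
(not ((((b ∨ d) ∨ d) → (a → (b ∨ not d))) ∧ b) → (b ∧ not c)): 0 ≤ 0, so result = 1
(c ∧ d) = min(0.8, 0.4) = 0.4
(a ∨ (c ∧ d)) = max(0.6, 0.4) = 0.6
((not ((((b ∨ d) ∨ d) → (a → (b ∨ not d))) ∧ b) → (b ∧ not c)) ∧ (a ∨ (c ∧ d))) = min(1, 0.6) = 0.6

0.60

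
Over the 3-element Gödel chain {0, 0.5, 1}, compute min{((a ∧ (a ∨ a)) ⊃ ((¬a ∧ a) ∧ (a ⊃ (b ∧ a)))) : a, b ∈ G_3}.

0.00

The minimum is attained at a = 0.5, b = 0:
  (a ∨ a) = max(0.5, 0.5) = 0.5
  (a ∧ (a ∨ a)) = min(0.5, 0.5) = 0.5
  ¬a: Gödel ¬ of 0.5 = 0 (operand ≠ 0)
  (¬a ∧ a) = min(0, 0.5) = 0
  (b ∧ a) = min(0, 0.5) = 0
  (a ⊃ (b ∧ a)): 0.5 > 0, so result = 0
  ((¬a ∧ a) ∧ (a ⊃ (b ∧ a))) = min(0, 0) = 0
  ((a ∧ (a ∨ a)) ⊃ ((¬a ∧ a) ∧ (a ⊃ (b ∧ a)))): 0.5 > 0, so result = 0
Checking all 9 assignments confirms none give a value below 0.00.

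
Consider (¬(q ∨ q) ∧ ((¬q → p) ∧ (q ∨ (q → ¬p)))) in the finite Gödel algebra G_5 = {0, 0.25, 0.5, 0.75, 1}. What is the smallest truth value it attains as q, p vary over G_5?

0.00

The minimum is attained at q = 0, p = 0:
  (q ∨ q) = max(0, 0) = 0
  ¬(q ∨ q): Gödel ¬ of 0 = 1 (operand is 0)
  ¬q: Gödel ¬ of 0 = 1 (operand is 0)
  (¬q → p): 1 > 0, so result = 0
  ¬p: Gödel ¬ of 0 = 1 (operand is 0)
  (q → ¬p): 0 ≤ 1, so result = 1
  (q ∨ (q → ¬p)) = max(0, 1) = 1
  ((¬q → p) ∧ (q ∨ (q → ¬p))) = min(0, 1) = 0
  (¬(q ∨ q) ∧ ((¬q → p) ∧ (q ∨ (q → ¬p)))) = min(1, 0) = 0
Checking all 25 assignments confirms none give a value below 0.00.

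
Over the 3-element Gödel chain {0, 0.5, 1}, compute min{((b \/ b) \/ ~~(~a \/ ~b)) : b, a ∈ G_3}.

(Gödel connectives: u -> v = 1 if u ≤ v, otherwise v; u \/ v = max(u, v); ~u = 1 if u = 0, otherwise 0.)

0.50

The minimum is attained at b = 0.5, a = 0.5:
  (b \/ b) = max(0.5, 0.5) = 0.5
  ~a: Gödel ¬ of 0.5 = 0 (operand ≠ 0)
  ~b: Gödel ¬ of 0.5 = 0 (operand ≠ 0)
  (~a \/ ~b) = max(0, 0) = 0
  ~(~a \/ ~b): Gödel ¬ of 0 = 1 (operand is 0)
  ~~(~a \/ ~b): Gödel ¬ of 1 = 0 (operand ≠ 0)
  ((b \/ b) \/ ~~(~a \/ ~b)) = max(0.5, 0) = 0.5
Checking all 9 assignments confirms none give a value below 0.50.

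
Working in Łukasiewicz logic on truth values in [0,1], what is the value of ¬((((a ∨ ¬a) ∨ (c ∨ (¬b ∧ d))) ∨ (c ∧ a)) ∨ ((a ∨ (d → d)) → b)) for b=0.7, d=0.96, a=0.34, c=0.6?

0.30

¬a: Łukasiewicz ¬ gives 1 − 0.34 = 0.66
(a ∨ ¬a) = max(0.34, 0.66) = 0.66
¬b: Łukasiewicz ¬ gives 1 − 0.7 = 0.3
(¬b ∧ d) = min(0.3, 0.96) = 0.3
(c ∨ (¬b ∧ d)) = max(0.6, 0.3) = 0.6
((a ∨ ¬a) ∨ (c ∨ (¬b ∧ d))) = max(0.66, 0.6) = 0.66
(c ∧ a) = min(0.6, 0.34) = 0.34
(((a ∨ ¬a) ∨ (c ∨ (¬b ∧ d))) ∨ (c ∧ a)) = max(0.66, 0.34) = 0.66
(d → d): min(1, 1 − 0.96 + 0.96) = 1
(a ∨ (d → d)) = max(0.34, 1) = 1
((a ∨ (d → d)) → b): min(1, 1 − 1 + 0.7) = 0.7
((((a ∨ ¬a) ∨ (c ∨ (¬b ∧ d))) ∨ (c ∧ a)) ∨ ((a ∨ (d → d)) → b)) = max(0.66, 0.7) = 0.7
¬((((a ∨ ¬a) ∨ (c ∨ (¬b ∧ d))) ∨ (c ∧ a)) ∨ ((a ∨ (d → d)) → b)): Łukasiewicz ¬ gives 1 − 0.7 = 0.3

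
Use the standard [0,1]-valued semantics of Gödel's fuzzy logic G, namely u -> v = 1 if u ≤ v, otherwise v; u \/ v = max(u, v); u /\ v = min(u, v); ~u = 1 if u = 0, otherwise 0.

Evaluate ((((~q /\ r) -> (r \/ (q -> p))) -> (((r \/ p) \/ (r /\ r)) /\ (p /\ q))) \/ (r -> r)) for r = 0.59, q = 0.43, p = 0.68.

~q: Gödel ¬ of 0.43 = 0 (operand ≠ 0)
(~q /\ r) = min(0, 0.59) = 0
(q -> p): 0.43 ≤ 0.68, so result = 1
(r \/ (q -> p)) = max(0.59, 1) = 1
((~q /\ r) -> (r \/ (q -> p))): 0 ≤ 1, so result = 1
(r \/ p) = max(0.59, 0.68) = 0.68
(r /\ r) = min(0.59, 0.59) = 0.59
((r \/ p) \/ (r /\ r)) = max(0.68, 0.59) = 0.68
(p /\ q) = min(0.68, 0.43) = 0.43
(((r \/ p) \/ (r /\ r)) /\ (p /\ q)) = min(0.68, 0.43) = 0.43
(((~q /\ r) -> (r \/ (q -> p))) -> (((r \/ p) \/ (r /\ r)) /\ (p /\ q))): 1 > 0.43, so result = 0.43
(r -> r): 0.59 ≤ 0.59, so result = 1
((((~q /\ r) -> (r \/ (q -> p))) -> (((r \/ p) \/ (r /\ r)) /\ (p /\ q))) \/ (r -> r)) = max(0.43, 1) = 1

1.00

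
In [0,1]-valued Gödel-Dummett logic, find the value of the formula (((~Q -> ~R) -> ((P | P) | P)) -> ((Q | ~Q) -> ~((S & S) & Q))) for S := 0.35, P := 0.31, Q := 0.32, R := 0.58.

0.00

~Q: Gödel ¬ of 0.32 = 0 (operand ≠ 0)
~R: Gödel ¬ of 0.58 = 0 (operand ≠ 0)
(~Q -> ~R): 0 ≤ 0, so result = 1
(P | P) = max(0.31, 0.31) = 0.31
((P | P) | P) = max(0.31, 0.31) = 0.31
((~Q -> ~R) -> ((P | P) | P)): 1 > 0.31, so result = 0.31
~Q: Gödel ¬ of 0.32 = 0 (operand ≠ 0)
(Q | ~Q) = max(0.32, 0) = 0.32
(S & S) = min(0.35, 0.35) = 0.35
((S & S) & Q) = min(0.35, 0.32) = 0.32
~((S & S) & Q): Gödel ¬ of 0.32 = 0 (operand ≠ 0)
((Q | ~Q) -> ~((S & S) & Q)): 0.32 > 0, so result = 0
(((~Q -> ~R) -> ((P | P) | P)) -> ((Q | ~Q) -> ~((S & S) & Q))): 0.31 > 0, so result = 0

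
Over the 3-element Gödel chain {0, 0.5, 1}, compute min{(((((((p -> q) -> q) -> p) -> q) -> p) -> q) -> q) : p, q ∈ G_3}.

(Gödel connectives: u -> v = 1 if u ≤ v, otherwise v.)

The minimum is attained at p = 0, q = 0.5:
  (p -> q): 0 ≤ 0.5, so result = 1
  ((p -> q) -> q): 1 > 0.5, so result = 0.5
  (((p -> q) -> q) -> p): 0.5 > 0, so result = 0
  ((((p -> q) -> q) -> p) -> q): 0 ≤ 0.5, so result = 1
  (((((p -> q) -> q) -> p) -> q) -> p): 1 > 0, so result = 0
  ((((((p -> q) -> q) -> p) -> q) -> p) -> q): 0 ≤ 0.5, so result = 1
  (((((((p -> q) -> q) -> p) -> q) -> p) -> q) -> q): 1 > 0.5, so result = 0.5
Checking all 9 assignments confirms none give a value below 0.50.

0.50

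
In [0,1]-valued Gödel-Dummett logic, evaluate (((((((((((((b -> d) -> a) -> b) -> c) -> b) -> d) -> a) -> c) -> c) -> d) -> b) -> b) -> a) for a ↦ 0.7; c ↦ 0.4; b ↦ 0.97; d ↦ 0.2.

(b -> d): 0.97 > 0.2, so result = 0.2
((b -> d) -> a): 0.2 ≤ 0.7, so result = 1
(((b -> d) -> a) -> b): 1 > 0.97, so result = 0.97
((((b -> d) -> a) -> b) -> c): 0.97 > 0.4, so result = 0.4
(((((b -> d) -> a) -> b) -> c) -> b): 0.4 ≤ 0.97, so result = 1
((((((b -> d) -> a) -> b) -> c) -> b) -> d): 1 > 0.2, so result = 0.2
(((((((b -> d) -> a) -> b) -> c) -> b) -> d) -> a): 0.2 ≤ 0.7, so result = 1
((((((((b -> d) -> a) -> b) -> c) -> b) -> d) -> a) -> c): 1 > 0.4, so result = 0.4
(((((((((b -> d) -> a) -> b) -> c) -> b) -> d) -> a) -> c) -> c): 0.4 ≤ 0.4, so result = 1
((((((((((b -> d) -> a) -> b) -> c) -> b) -> d) -> a) -> c) -> c) -> d): 1 > 0.2, so result = 0.2
(((((((((((b -> d) -> a) -> b) -> c) -> b) -> d) -> a) -> c) -> c) -> d) -> b): 0.2 ≤ 0.97, so result = 1
((((((((((((b -> d) -> a) -> b) -> c) -> b) -> d) -> a) -> c) -> c) -> d) -> b) -> b): 1 > 0.97, so result = 0.97
(((((((((((((b -> d) -> a) -> b) -> c) -> b) -> d) -> a) -> c) -> c) -> d) -> b) -> b) -> a): 0.97 > 0.7, so result = 0.7

0.70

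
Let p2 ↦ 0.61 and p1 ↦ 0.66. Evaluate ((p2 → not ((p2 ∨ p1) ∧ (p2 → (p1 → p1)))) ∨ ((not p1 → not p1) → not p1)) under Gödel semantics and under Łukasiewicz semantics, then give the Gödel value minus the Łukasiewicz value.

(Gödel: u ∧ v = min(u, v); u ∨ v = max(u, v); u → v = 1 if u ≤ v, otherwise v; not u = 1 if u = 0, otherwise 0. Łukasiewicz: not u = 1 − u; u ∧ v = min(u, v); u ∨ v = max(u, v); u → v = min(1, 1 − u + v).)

-0.73

Gödel evaluation:
  (p2 ∨ p1) = max(0.61, 0.66) = 0.66
  (p1 → p1): 0.66 ≤ 0.66, so result = 1
  (p2 → (p1 → p1)): 0.61 ≤ 1, so result = 1
  ((p2 ∨ p1) ∧ (p2 → (p1 → p1))) = min(0.66, 1) = 0.66
  not ((p2 ∨ p1) ∧ (p2 → (p1 → p1))): Gödel ¬ of 0.66 = 0 (operand ≠ 0)
  (p2 → not ((p2 ∨ p1) ∧ (p2 → (p1 → p1)))): 0.61 > 0, so result = 0
  not p1: Gödel ¬ of 0.66 = 0 (operand ≠ 0)
  not p1: Gödel ¬ of 0.66 = 0 (operand ≠ 0)
  (not p1 → not p1): 0 ≤ 0, so result = 1
  not p1: Gödel ¬ of 0.66 = 0 (operand ≠ 0)
  ((not p1 → not p1) → not p1): 1 > 0, so result = 0
  ((p2 → not ((p2 ∨ p1) ∧ (p2 → (p1 → p1)))) ∨ ((not p1 → not p1) → not p1)) = max(0, 0) = 0
  Gödel value = 0
Łukasiewicz evaluation:
  (p2 ∨ p1) = max(0.61, 0.66) = 0.66
  (p1 → p1): min(1, 1 − 0.66 + 0.66) = 1
  (p2 → (p1 → p1)): min(1, 1 − 0.61 + 1) = 1
  ((p2 ∨ p1) ∧ (p2 → (p1 → p1))) = min(0.66, 1) = 0.66
  not ((p2 ∨ p1) ∧ (p2 → (p1 → p1))): Łukasiewicz ¬ gives 1 − 0.66 = 0.34
  (p2 → not ((p2 ∨ p1) ∧ (p2 → (p1 → p1)))): min(1, 1 − 0.61 + 0.34) = 0.73
  not p1: Łukasiewicz ¬ gives 1 − 0.66 = 0.34
  not p1: Łukasiewicz ¬ gives 1 − 0.66 = 0.34
  (not p1 → not p1): min(1, 1 − 0.34 + 0.34) = 1
  not p1: Łukasiewicz ¬ gives 1 − 0.66 = 0.34
  ((not p1 → not p1) → not p1): min(1, 1 − 1 + 0.34) = 0.34
  ((p2 → not ((p2 ∨ p1) ∧ (p2 → (p1 → p1)))) ∨ ((not p1 → not p1) → not p1)) = max(0.73, 0.34) = 0.73
  Łukasiewicz value = 0.73
Difference: 0 − 0.73 = -0.73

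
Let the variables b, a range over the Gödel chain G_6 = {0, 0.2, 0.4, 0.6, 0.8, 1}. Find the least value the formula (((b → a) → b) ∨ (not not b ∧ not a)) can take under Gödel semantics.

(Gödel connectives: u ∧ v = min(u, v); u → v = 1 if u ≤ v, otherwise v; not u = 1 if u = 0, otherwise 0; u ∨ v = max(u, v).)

The minimum is attained at b = 0, a = 0:
  (b → a): 0 ≤ 0, so result = 1
  ((b → a) → b): 1 > 0, so result = 0
  not b: Gödel ¬ of 0 = 1 (operand is 0)
  not not b: Gödel ¬ of 1 = 0 (operand ≠ 0)
  not a: Gödel ¬ of 0 = 1 (operand is 0)
  (not not b ∧ not a) = min(0, 1) = 0
  (((b → a) → b) ∨ (not not b ∧ not a)) = max(0, 0) = 0
Checking all 36 assignments confirms none give a value below 0.00.

0.00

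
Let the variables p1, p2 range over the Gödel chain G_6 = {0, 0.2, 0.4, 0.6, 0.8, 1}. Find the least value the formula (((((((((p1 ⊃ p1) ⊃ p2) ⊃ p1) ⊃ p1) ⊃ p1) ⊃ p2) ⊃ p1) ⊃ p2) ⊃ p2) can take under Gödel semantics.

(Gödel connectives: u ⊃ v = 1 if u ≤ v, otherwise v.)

0.20

The minimum is attained at p1 = 0, p2 = 0.2:
  (p1 ⊃ p1): 0 ≤ 0, so result = 1
  ((p1 ⊃ p1) ⊃ p2): 1 > 0.2, so result = 0.2
  (((p1 ⊃ p1) ⊃ p2) ⊃ p1): 0.2 > 0, so result = 0
  ((((p1 ⊃ p1) ⊃ p2) ⊃ p1) ⊃ p1): 0 ≤ 0, so result = 1
  (((((p1 ⊃ p1) ⊃ p2) ⊃ p1) ⊃ p1) ⊃ p1): 1 > 0, so result = 0
  ((((((p1 ⊃ p1) ⊃ p2) ⊃ p1) ⊃ p1) ⊃ p1) ⊃ p2): 0 ≤ 0.2, so result = 1
  (((((((p1 ⊃ p1) ⊃ p2) ⊃ p1) ⊃ p1) ⊃ p1) ⊃ p2) ⊃ p1): 1 > 0, so result = 0
  ((((((((p1 ⊃ p1) ⊃ p2) ⊃ p1) ⊃ p1) ⊃ p1) ⊃ p2) ⊃ p1) ⊃ p2): 0 ≤ 0.2, so result = 1
  (((((((((p1 ⊃ p1) ⊃ p2) ⊃ p1) ⊃ p1) ⊃ p1) ⊃ p2) ⊃ p1) ⊃ p2) ⊃ p2): 1 > 0.2, so result = 0.2
Checking all 36 assignments confirms none give a value below 0.20.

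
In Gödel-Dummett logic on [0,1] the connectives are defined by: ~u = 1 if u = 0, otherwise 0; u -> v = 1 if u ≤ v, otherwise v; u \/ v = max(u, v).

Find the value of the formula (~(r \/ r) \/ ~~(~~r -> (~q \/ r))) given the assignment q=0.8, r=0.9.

(r \/ r) = max(0.9, 0.9) = 0.9
~(r \/ r): Gödel ¬ of 0.9 = 0 (operand ≠ 0)
~r: Gödel ¬ of 0.9 = 0 (operand ≠ 0)
~~r: Gödel ¬ of 0 = 1 (operand is 0)
~q: Gödel ¬ of 0.8 = 0 (operand ≠ 0)
(~q \/ r) = max(0, 0.9) = 0.9
(~~r -> (~q \/ r)): 1 > 0.9, so result = 0.9
~(~~r -> (~q \/ r)): Gödel ¬ of 0.9 = 0 (operand ≠ 0)
~~(~~r -> (~q \/ r)): Gödel ¬ of 0 = 1 (operand is 0)
(~(r \/ r) \/ ~~(~~r -> (~q \/ r))) = max(0, 1) = 1

1.00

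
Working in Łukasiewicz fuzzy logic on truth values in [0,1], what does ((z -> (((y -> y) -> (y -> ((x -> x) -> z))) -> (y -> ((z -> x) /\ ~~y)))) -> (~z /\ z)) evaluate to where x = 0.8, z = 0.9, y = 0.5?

0.10

(y -> y): min(1, 1 − 0.5 + 0.5) = 1
(x -> x): min(1, 1 − 0.8 + 0.8) = 1
((x -> x) -> z): min(1, 1 − 1 + 0.9) = 0.9
(y -> ((x -> x) -> z)): min(1, 1 − 0.5 + 0.9) = 1
((y -> y) -> (y -> ((x -> x) -> z))): min(1, 1 − 1 + 1) = 1
(z -> x): min(1, 1 − 0.9 + 0.8) = 0.9
~y: Łukasiewicz ¬ gives 1 − 0.5 = 0.5
~~y: Łukasiewicz ¬ gives 1 − 0.5 = 0.5
((z -> x) /\ ~~y) = min(0.9, 0.5) = 0.5
(y -> ((z -> x) /\ ~~y)): min(1, 1 − 0.5 + 0.5) = 1
(((y -> y) -> (y -> ((x -> x) -> z))) -> (y -> ((z -> x) /\ ~~y))): min(1, 1 − 1 + 1) = 1
(z -> (((y -> y) -> (y -> ((x -> x) -> z))) -> (y -> ((z -> x) /\ ~~y)))): min(1, 1 − 0.9 + 1) = 1
~z: Łukasiewicz ¬ gives 1 − 0.9 = 0.1
(~z /\ z) = min(0.1, 0.9) = 0.1
((z -> (((y -> y) -> (y -> ((x -> x) -> z))) -> (y -> ((z -> x) /\ ~~y)))) -> (~z /\ z)): min(1, 1 − 1 + 0.1) = 0.1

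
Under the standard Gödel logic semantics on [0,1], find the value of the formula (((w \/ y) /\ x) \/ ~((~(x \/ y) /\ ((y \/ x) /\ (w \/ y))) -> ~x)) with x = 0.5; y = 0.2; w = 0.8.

(w \/ y) = max(0.8, 0.2) = 0.8
((w \/ y) /\ x) = min(0.8, 0.5) = 0.5
(x \/ y) = max(0.5, 0.2) = 0.5
~(x \/ y): Gödel ¬ of 0.5 = 0 (operand ≠ 0)
(y \/ x) = max(0.2, 0.5) = 0.5
(w \/ y) = max(0.8, 0.2) = 0.8
((y \/ x) /\ (w \/ y)) = min(0.5, 0.8) = 0.5
(~(x \/ y) /\ ((y \/ x) /\ (w \/ y))) = min(0, 0.5) = 0
~x: Gödel ¬ of 0.5 = 0 (operand ≠ 0)
((~(x \/ y) /\ ((y \/ x) /\ (w \/ y))) -> ~x): 0 ≤ 0, so result = 1
~((~(x \/ y) /\ ((y \/ x) /\ (w \/ y))) -> ~x): Gödel ¬ of 1 = 0 (operand ≠ 0)
(((w \/ y) /\ x) \/ ~((~(x \/ y) /\ ((y \/ x) /\ (w \/ y))) -> ~x)) = max(0.5, 0) = 0.5

0.50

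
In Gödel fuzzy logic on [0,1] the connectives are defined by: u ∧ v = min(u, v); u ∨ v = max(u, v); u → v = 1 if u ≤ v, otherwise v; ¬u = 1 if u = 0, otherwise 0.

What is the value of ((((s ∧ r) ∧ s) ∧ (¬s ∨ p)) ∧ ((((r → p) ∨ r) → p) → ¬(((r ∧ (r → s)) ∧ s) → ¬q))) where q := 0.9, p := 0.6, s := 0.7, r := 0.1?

(s ∧ r) = min(0.7, 0.1) = 0.1
((s ∧ r) ∧ s) = min(0.1, 0.7) = 0.1
¬s: Gödel ¬ of 0.7 = 0 (operand ≠ 0)
(¬s ∨ p) = max(0, 0.6) = 0.6
(((s ∧ r) ∧ s) ∧ (¬s ∨ p)) = min(0.1, 0.6) = 0.1
(r → p): 0.1 ≤ 0.6, so result = 1
((r → p) ∨ r) = max(1, 0.1) = 1
(((r → p) ∨ r) → p): 1 > 0.6, so result = 0.6
(r → s): 0.1 ≤ 0.7, so result = 1
(r ∧ (r → s)) = min(0.1, 1) = 0.1
((r ∧ (r → s)) ∧ s) = min(0.1, 0.7) = 0.1
¬q: Gödel ¬ of 0.9 = 0 (operand ≠ 0)
(((r ∧ (r → s)) ∧ s) → ¬q): 0.1 > 0, so result = 0
¬(((r ∧ (r → s)) ∧ s) → ¬q): Gödel ¬ of 0 = 1 (operand is 0)
((((r → p) ∨ r) → p) → ¬(((r ∧ (r → s)) ∧ s) → ¬q)): 0.6 ≤ 1, so result = 1
((((s ∧ r) ∧ s) ∧ (¬s ∨ p)) ∧ ((((r → p) ∨ r) → p) → ¬(((r ∧ (r → s)) ∧ s) → ¬q))) = min(0.1, 1) = 0.1

0.10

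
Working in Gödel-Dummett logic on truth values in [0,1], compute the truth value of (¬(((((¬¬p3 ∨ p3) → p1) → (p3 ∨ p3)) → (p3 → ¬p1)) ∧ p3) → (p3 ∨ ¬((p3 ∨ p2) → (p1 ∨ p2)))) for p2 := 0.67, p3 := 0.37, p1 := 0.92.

0.37

¬p3: Gödel ¬ of 0.37 = 0 (operand ≠ 0)
¬¬p3: Gödel ¬ of 0 = 1 (operand is 0)
(¬¬p3 ∨ p3) = max(1, 0.37) = 1
((¬¬p3 ∨ p3) → p1): 1 > 0.92, so result = 0.92
(p3 ∨ p3) = max(0.37, 0.37) = 0.37
(((¬¬p3 ∨ p3) → p1) → (p3 ∨ p3)): 0.92 > 0.37, so result = 0.37
¬p1: Gödel ¬ of 0.92 = 0 (operand ≠ 0)
(p3 → ¬p1): 0.37 > 0, so result = 0
((((¬¬p3 ∨ p3) → p1) → (p3 ∨ p3)) → (p3 → ¬p1)): 0.37 > 0, so result = 0
(((((¬¬p3 ∨ p3) → p1) → (p3 ∨ p3)) → (p3 → ¬p1)) ∧ p3) = min(0, 0.37) = 0
¬(((((¬¬p3 ∨ p3) → p1) → (p3 ∨ p3)) → (p3 → ¬p1)) ∧ p3): Gödel ¬ of 0 = 1 (operand is 0)
(p3 ∨ p2) = max(0.37, 0.67) = 0.67
(p1 ∨ p2) = max(0.92, 0.67) = 0.92
((p3 ∨ p2) → (p1 ∨ p2)): 0.67 ≤ 0.92, so result = 1
¬((p3 ∨ p2) → (p1 ∨ p2)): Gödel ¬ of 1 = 0 (operand ≠ 0)
(p3 ∨ ¬((p3 ∨ p2) → (p1 ∨ p2))) = max(0.37, 0) = 0.37
(¬(((((¬¬p3 ∨ p3) → p1) → (p3 ∨ p3)) → (p3 → ¬p1)) ∧ p3) → (p3 ∨ ¬((p3 ∨ p2) → (p1 ∨ p2)))): 1 > 0.37, so result = 0.37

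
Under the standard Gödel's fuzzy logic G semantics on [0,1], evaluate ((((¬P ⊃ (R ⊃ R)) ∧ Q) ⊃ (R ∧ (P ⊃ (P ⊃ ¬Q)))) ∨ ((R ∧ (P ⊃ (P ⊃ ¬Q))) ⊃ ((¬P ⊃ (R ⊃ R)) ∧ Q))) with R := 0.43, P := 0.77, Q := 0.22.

1.00

¬P: Gödel ¬ of 0.77 = 0 (operand ≠ 0)
(R ⊃ R): 0.43 ≤ 0.43, so result = 1
(¬P ⊃ (R ⊃ R)): 0 ≤ 1, so result = 1
((¬P ⊃ (R ⊃ R)) ∧ Q) = min(1, 0.22) = 0.22
¬Q: Gödel ¬ of 0.22 = 0 (operand ≠ 0)
(P ⊃ ¬Q): 0.77 > 0, so result = 0
(P ⊃ (P ⊃ ¬Q)): 0.77 > 0, so result = 0
(R ∧ (P ⊃ (P ⊃ ¬Q))) = min(0.43, 0) = 0
(((¬P ⊃ (R ⊃ R)) ∧ Q) ⊃ (R ∧ (P ⊃ (P ⊃ ¬Q)))): 0.22 > 0, so result = 0
¬Q: Gödel ¬ of 0.22 = 0 (operand ≠ 0)
(P ⊃ ¬Q): 0.77 > 0, so result = 0
(P ⊃ (P ⊃ ¬Q)): 0.77 > 0, so result = 0
(R ∧ (P ⊃ (P ⊃ ¬Q))) = min(0.43, 0) = 0
¬P: Gödel ¬ of 0.77 = 0 (operand ≠ 0)
(R ⊃ R): 0.43 ≤ 0.43, so result = 1
(¬P ⊃ (R ⊃ R)): 0 ≤ 1, so result = 1
((¬P ⊃ (R ⊃ R)) ∧ Q) = min(1, 0.22) = 0.22
((R ∧ (P ⊃ (P ⊃ ¬Q))) ⊃ ((¬P ⊃ (R ⊃ R)) ∧ Q)): 0 ≤ 0.22, so result = 1
((((¬P ⊃ (R ⊃ R)) ∧ Q) ⊃ (R ∧ (P ⊃ (P ⊃ ¬Q)))) ∨ ((R ∧ (P ⊃ (P ⊃ ¬Q))) ⊃ ((¬P ⊃ (R ⊃ R)) ∧ Q))) = max(0, 1) = 1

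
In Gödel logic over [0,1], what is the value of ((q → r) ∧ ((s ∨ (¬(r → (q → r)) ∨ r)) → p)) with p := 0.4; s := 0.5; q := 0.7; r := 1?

0.40

(q → r): 0.7 ≤ 1, so result = 1
(q → r): 0.7 ≤ 1, so result = 1
(r → (q → r)): 1 ≤ 1, so result = 1
¬(r → (q → r)): Gödel ¬ of 1 = 0 (operand ≠ 0)
(¬(r → (q → r)) ∨ r) = max(0, 1) = 1
(s ∨ (¬(r → (q → r)) ∨ r)) = max(0.5, 1) = 1
((s ∨ (¬(r → (q → r)) ∨ r)) → p): 1 > 0.4, so result = 0.4
((q → r) ∧ ((s ∨ (¬(r → (q → r)) ∨ r)) → p)) = min(1, 0.4) = 0.4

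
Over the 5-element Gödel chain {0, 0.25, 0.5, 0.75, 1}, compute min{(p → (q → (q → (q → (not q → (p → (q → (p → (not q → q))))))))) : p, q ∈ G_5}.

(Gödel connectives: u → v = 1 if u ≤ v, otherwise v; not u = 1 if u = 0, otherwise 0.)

1.00

Every assignment gives 1. For instance at p = 0, q = 0:
  not q: Gödel ¬ of 0 = 1 (operand is 0)
  not q: Gödel ¬ of 0 = 1 (operand is 0)
  (not q → q): 1 > 0, so result = 0
  (p → (not q → q)): 0 ≤ 0, so result = 1
  (q → (p → (not q → q))): 0 ≤ 1, so result = 1
  (p → (q → (p → (not q → q)))): 0 ≤ 1, so result = 1
  (not q → (p → (q → (p → (not q → q))))): 1 ≤ 1, so result = 1
  (q → (not q → (p → (q → (p → (not q → q)))))): 0 ≤ 1, so result = 1
  (q → (q → (not q → (p → (q → (p → (not q → q))))))): 0 ≤ 1, so result = 1
  (q → (q → (q → (not q → (p → (q → (p → (not q → q)))))))): 0 ≤ 1, so result = 1
  (p → (q → (q → (q → (not q → (p → (q → (p → (not q → q))))))))): 0 ≤ 1, so result = 1
All 25 assignments give value 1 — the formula is a G_5-tautology.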